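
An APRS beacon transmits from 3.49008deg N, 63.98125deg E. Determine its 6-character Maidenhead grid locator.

MJ13xl

Add 180° to longitude and 90° to latitude: 243.9812, 93.4901.
Field: 243.9812/20 → 12 → M, 93.4901/10 → 9 → J; chars MJ.
Square: 3.9812/2 → 1, 3.4901/1 → 3; chars 13.
Subsquare: 1.9812/0.0833333 → 23 → x, 0.4901/0.0416667 → 11 → l; chars xl.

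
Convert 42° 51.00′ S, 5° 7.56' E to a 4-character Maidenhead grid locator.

JE27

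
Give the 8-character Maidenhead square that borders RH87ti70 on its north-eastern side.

Longitude extended square 7; +1 → 8.
Latitude extended square 0; +1 → 1.

RH87ti81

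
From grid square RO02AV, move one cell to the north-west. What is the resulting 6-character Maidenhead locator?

QO92xw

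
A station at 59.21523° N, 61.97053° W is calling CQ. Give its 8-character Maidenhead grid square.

FO99af31

Offset from 180°W / 90°S: lon 118.02947°, lat 149.21523°.
Field: 118.02947/20 → 5 → F, 149.21523/10 → 14 → O; chars FO.
Square: 18.02947/2 → 9, 9.21523/1 → 9; chars 99.
Subsquare: 0.02947/0.0833333 → 0 → a, 0.21523/0.0416667 → 5 → f; chars af.
Extended square: 0.02947/0.00833333 → 3, 0.00690/0.00416667 → 1; chars 31.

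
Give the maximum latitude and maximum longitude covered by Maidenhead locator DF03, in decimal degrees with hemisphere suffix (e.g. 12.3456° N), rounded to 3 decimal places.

Field D=3, F=5: +3·20° lon, +5·10° lat → SW at lon -120°, lat -40°.
Square 0, 3: +0·2° lon, +3·1° lat → SW at lon -120°, lat -37°.
Cell spans 2° lon × 1° lat. NE corner is SW corner plus one full cell.
latitude 36.000° S, longitude 118.000° W.

36.000° S, 118.000° W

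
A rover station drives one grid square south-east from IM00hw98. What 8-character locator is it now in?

IM00iw07

Longitude extended square 9; +1 → 10, wraps to 0, carry into subsquare.
Longitude subsquare h = 7; +1 → 8 = i.
Latitude extended square 8; −1 → 7.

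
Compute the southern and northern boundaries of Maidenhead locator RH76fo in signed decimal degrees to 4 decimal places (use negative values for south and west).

-13.4167, -13.3750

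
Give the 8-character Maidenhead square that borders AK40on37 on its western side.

AK40on27

Longitude extended square 3; −1 → 2.
The latitude characters are unchanged.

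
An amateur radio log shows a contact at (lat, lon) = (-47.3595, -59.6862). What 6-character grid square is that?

GE02dp

Add 180° to longitude and 90° to latitude: 120.3138, 42.6405.
Field: lon ⌊120.3138/20⌋ = 6 → G; lat ⌊42.6405/10⌋ = 4 → E.
Square: lon ⌊0.3138/2⌋ = 0; lat ⌊2.6405/1⌋ = 2.
Subsquare: lon ⌊0.3138/0.0833333⌋ = 3 → d; lat ⌊0.6405/0.0416667⌋ = 15 → p.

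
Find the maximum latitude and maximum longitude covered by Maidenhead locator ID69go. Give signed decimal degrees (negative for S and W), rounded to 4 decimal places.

-50.3750, -7.4167

Field I=8, D=3: +8·20° lon, +3·10° lat → SW at lon -20°, lat -60°.
Square 6, 9: +6·2° lon, +9·1° lat → SW at lon -8°, lat -51°.
Subsquare g=6, o=14: +6·0.0833333° lon, +14·0.0416667° lat → SW at lon -7.5°, lat -50.4167°.
Cell spans 0.0833333° lon × 0.0416667° lat. NE corner is SW corner plus one full cell.
latitude -50.3750, longitude -7.4167.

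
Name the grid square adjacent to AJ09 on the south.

AJ08

Latitude square 9; −1 → 8.
The longitude characters are unchanged.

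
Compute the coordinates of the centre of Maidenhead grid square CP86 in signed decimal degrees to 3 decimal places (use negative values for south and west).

66.500, -123.000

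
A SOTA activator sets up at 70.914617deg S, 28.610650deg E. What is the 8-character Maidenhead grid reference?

Shift to the Maidenhead origin (180°W, 90°S): lon 208.61065, lat 19.08538.
Field (20°×10°, letters A–R): 208.61065/20 → 10 → K, 19.08538/10 → 1 → B; chars KB.
Square (2°×1°, digits 0–9): 8.61065/2 → 4, 9.08538/1 → 9; chars 49.
Subsquare (5′×2.5′, letters a–x): 0.61065/0.0833333 → 7 → h, 0.08538/0.0416667 → 2 → c; chars hc.
Extended square (30″×15″, digits 0–9): 0.02732/0.00833333 → 3, 0.00205/0.00416667 → 0; chars 30.

KB49hc30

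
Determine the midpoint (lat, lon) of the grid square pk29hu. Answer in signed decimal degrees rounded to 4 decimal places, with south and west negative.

19.8542, 124.6250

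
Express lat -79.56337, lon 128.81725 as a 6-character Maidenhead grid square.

Shift to the Maidenhead origin (180°W, 90°S): lon 308.8173, lat 10.4366.
Field: 308.8173/20 → 15 → P, 10.4366/10 → 1 → B; chars PB.
Square: 8.8173/2 → 4, 0.4366/1 → 0; chars 40.
Subsquare: 0.8173/0.0833333 → 9 → j, 0.4366/0.0416667 → 10 → k; chars jk.

PB40jk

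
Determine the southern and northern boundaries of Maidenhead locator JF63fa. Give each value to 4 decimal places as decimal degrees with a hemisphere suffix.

37.0000° S, 36.9583° S

Field J=9, F=5: +9·20° lon, +5·10° lat → SW at lon 0°, lat -40°.
Square 6, 3: +6·2° lon, +3·1° lat → SW at lon 12°, lat -37°.
Subsquare f=5, a=0: +5·0.0833333° lon, +0·0.0416667° lat → SW at lon 12.4167°, lat -37°.
Cell spans 0.0833333° lon × 0.0416667° lat.
south 37.0000° S, north 36.9583° S.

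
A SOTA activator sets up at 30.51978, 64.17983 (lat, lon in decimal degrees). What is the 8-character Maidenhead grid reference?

MM20cm14

Add 180° to longitude and 90° to latitude: 244.17983, 120.51978.
Field: 244.17983/20 → 12 → M, 120.51978/10 → 12 → M; chars MM.
Square: 4.17983/2 → 2, 0.51978/1 → 0; chars 20.
Subsquare: 0.17983/0.0833333 → 2 → c, 0.51978/0.0416667 → 12 → m; chars cm.
Extended square: 0.01316/0.00833333 → 1, 0.01978/0.00416667 → 4; chars 14.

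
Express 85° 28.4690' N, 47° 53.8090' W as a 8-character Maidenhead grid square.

GR65bl23

Add 180° to longitude and 90° to latitude: 132.10318, 175.47448.
Field: 132.10318/20 → 6 → G, 175.47448/10 → 17 → R; chars GR.
Square: 12.10318/2 → 6, 5.47448/1 → 5; chars 65.
Subsquare: 0.10318/0.0833333 → 1 → b, 0.47448/0.0416667 → 11 → l; chars bl.
Extended square: 0.01985/0.00833333 → 2, 0.01615/0.00416667 → 3; chars 23.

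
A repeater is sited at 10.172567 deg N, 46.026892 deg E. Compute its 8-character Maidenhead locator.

Add 180° to longitude and 90° to latitude: 226.02689, 100.17257.
Field: lon ⌊226.02689/20⌋ = 11 → L; lat ⌊100.17257/10⌋ = 10 → K.
Square: lon ⌊6.02689/2⌋ = 3; lat ⌊0.17257/1⌋ = 0.
Subsquare: lon ⌊0.02689/0.0833333⌋ = 0 → a; lat ⌊0.17257/0.0416667⌋ = 4 → e.
Extended square: lon ⌊0.02689/0.00833333⌋ = 3; lat ⌊0.00590/0.00416667⌋ = 1.

LK30ae31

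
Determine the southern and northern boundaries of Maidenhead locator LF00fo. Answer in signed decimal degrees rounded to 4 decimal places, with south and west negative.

-39.4167, -39.3750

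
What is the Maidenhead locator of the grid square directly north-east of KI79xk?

KI89al

Longitude subsquare x = 23; +1 → 24, wraps to 0 = a, carry into square.
Longitude square 7; +1 → 8.
Latitude subsquare k = 10; +1 → 11 = l.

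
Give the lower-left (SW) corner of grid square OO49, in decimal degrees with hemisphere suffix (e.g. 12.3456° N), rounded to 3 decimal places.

Field O=14, O=14: +14·20° lon, +14·10° lat → SW at lon 100°, lat 50°.
Square 4, 9: +4·2° lon, +9·1° lat → SW at lon 108°, lat 59°.
latitude 59.000° N, longitude 108.000° E.

59.000° N, 108.000° E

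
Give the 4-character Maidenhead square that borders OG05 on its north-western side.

Longitude square 0; −1 → -1, wraps to 9, carry into field.
Longitude field O = 14; −1 → 13 = N.
Latitude square 5; +1 → 6.

NG96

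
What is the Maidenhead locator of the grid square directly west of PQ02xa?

PQ02wa

Longitude subsquare x = 23; −1 → 22 = w.
The latitude characters are unchanged.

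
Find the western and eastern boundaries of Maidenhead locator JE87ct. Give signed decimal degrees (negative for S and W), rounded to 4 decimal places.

16.1667, 16.2500

Field J=9, E=4: +9·20° lon, +4·10° lat → SW at lon 0°, lat -50°.
Square 8, 7: +8·2° lon, +7·1° lat → SW at lon 16°, lat -43°.
Subsquare c=2, t=19: +2·0.0833333° lon, +19·0.0416667° lat → SW at lon 16.1667°, lat -42.2083°.
Cell spans 0.0833333° lon × 0.0416667° lat.
west 16.1667, east 16.2500.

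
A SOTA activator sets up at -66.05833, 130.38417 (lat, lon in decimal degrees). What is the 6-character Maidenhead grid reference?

PC53ew

Add 180° to longitude and 90° to latitude: 310.3842, 23.9417.
Field: lon ⌊310.3842/20⌋ = 15 → P; lat ⌊23.9417/10⌋ = 2 → C.
Square: lon ⌊10.3842/2⌋ = 5; lat ⌊3.9417/1⌋ = 3.
Subsquare: lon ⌊0.3842/0.0833333⌋ = 4 → e; lat ⌊0.9417/0.0416667⌋ = 22 → w.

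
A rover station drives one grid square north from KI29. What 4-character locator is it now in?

KJ20

Latitude square 9; +1 → 10, wraps to 0, carry into field.
Latitude field I = 8; +1 → 9 = J.
The longitude characters are unchanged.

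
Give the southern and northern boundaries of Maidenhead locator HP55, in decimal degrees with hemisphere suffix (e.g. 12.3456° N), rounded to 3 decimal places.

Field H=7, P=15: +7·20° lon, +15·10° lat → SW at lon -40°, lat 60°.
Square 5, 5: +5·2° lon, +5·1° lat → SW at lon -30°, lat 65°.
Cell spans 2° lon × 1° lat.
south 65.000° N, north 66.000° N.

65.000° N, 66.000° N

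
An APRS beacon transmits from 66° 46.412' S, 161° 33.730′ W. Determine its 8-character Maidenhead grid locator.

AC93ff24

Shift to the Maidenhead origin (180°W, 90°S): lon 18.43783, lat 23.22647.
Field: 18.43783/20 → 0 → A, 23.22647/10 → 2 → C; chars AC.
Square: 18.43783/2 → 9, 3.22647/1 → 3; chars 93.
Subsquare: 0.43783/0.0833333 → 5 → f, 0.22647/0.0416667 → 5 → f; chars ff.
Extended square: 0.02117/0.00833333 → 2, 0.01813/0.00416667 → 4; chars 24.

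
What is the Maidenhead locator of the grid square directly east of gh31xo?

GH41ao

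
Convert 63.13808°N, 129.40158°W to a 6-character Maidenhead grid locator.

CP53hd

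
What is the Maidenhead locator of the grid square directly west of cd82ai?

CD72xi

Longitude subsquare a = 0; −1 → -1, wraps to 23 = x, carry into square.
Longitude square 8; −1 → 7.
The latitude characters are unchanged.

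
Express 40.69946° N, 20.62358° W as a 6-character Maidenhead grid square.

HN90qq

Shift to the Maidenhead origin (180°W, 90°S): lon 159.3764, lat 130.6995.
Field: 159.3764/20 → 7 → H, 130.6995/10 → 13 → N; chars HN.
Square: 19.3764/2 → 9, 0.6995/1 → 0; chars 90.
Subsquare: 1.3764/0.0833333 → 16 → q, 0.6995/0.0416667 → 16 → q; chars qq.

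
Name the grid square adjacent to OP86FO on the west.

OP86eo

Longitude subsquare f = 5; −1 → 4 = e.
The latitude characters are unchanged.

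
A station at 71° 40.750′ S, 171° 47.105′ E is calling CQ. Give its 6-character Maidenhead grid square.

RB58vh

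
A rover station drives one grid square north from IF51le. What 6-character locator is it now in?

Latitude subsquare e = 4; +1 → 5 = f.
The longitude characters are unchanged.

IF51lf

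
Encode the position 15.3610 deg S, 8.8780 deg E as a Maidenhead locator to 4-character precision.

Shift to the Maidenhead origin (180°W, 90°S): lon 188.88, lat 74.64.
Field (20°×10°, letters A–R): lon ⌊188.88/20⌋ = 9 → J; lat ⌊74.64/10⌋ = 7 → H.
Square (2°×1°, digits 0–9): lon ⌊8.88/2⌋ = 4; lat ⌊4.64/1⌋ = 4.

JH44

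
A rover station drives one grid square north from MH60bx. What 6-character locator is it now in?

Latitude subsquare x = 23; +1 → 24, wraps to 0 = a, carry into square.
Latitude square 0; +1 → 1.
The longitude characters are unchanged.

MH61ba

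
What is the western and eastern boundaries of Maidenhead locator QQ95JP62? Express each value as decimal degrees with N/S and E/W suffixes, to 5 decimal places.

158.80000° E, 158.80833° E

Field Q=16, Q=16: +16·20° lon, +16·10° lat → SW at lon 140°, lat 70°.
Square 9, 5: +9·2° lon, +5·1° lat → SW at lon 158°, lat 75°.
Subsquare j=9, p=15: +9·0.0833333° lon, +15·0.0416667° lat → SW at lon 158.75°, lat 75.625°.
Extended square 6, 2: +6·0.00833333° lon, +2·0.00416667° lat → SW at lon 158.8°, lat 75.6333°.
Cell spans 0.00833333° lon × 0.00416667° lat.
west 158.80000° E, east 158.80833° E.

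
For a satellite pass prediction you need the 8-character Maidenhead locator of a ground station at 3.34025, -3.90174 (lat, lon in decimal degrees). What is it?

Shift to the Maidenhead origin (180°W, 90°S): lon 176.09826, lat 93.34025.
Field (20°×10°, letters A–R): 176.09826/20 → 8 → I, 93.34025/10 → 9 → J; chars IJ.
Square (2°×1°, digits 0–9): 16.09826/2 → 8, 3.34025/1 → 3; chars 83.
Subsquare (5′×2.5′, letters a–x): 0.09826/0.0833333 → 1 → b, 0.34025/0.0416667 → 8 → i; chars bi.
Extended square (30″×15″, digits 0–9): 0.01493/0.00833333 → 1, 0.00692/0.00416667 → 1; chars 11.

IJ83bi11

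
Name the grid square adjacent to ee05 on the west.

DE95

Longitude square 0; −1 → -1, wraps to 9, carry into field.
Longitude field E = 4; −1 → 3 = D.
The latitude characters are unchanged.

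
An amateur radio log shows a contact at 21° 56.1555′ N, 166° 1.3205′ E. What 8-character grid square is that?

RL31aw24

Shift to the Maidenhead origin (180°W, 90°S): lon 346.02201, lat 111.93592.
Field: 346.02201/20 → 17 → R, 111.93592/10 → 11 → L; chars RL.
Square: 6.02201/2 → 3, 1.93592/1 → 1; chars 31.
Subsquare: 0.02201/0.0833333 → 0 → a, 0.93592/0.0416667 → 22 → w; chars aw.
Extended square: 0.02201/0.00833333 → 2, 0.01926/0.00416667 → 4; chars 24.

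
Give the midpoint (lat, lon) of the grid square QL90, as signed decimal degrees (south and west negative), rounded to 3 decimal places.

20.500, 159.000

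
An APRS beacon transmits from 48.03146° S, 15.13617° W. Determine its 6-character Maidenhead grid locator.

Add 180° to longitude and 90° to latitude: 164.8638, 41.9685.
Field: lon ⌊164.8638/20⌋ = 8 → I; lat ⌊41.9685/10⌋ = 4 → E.
Square: lon ⌊4.8638/2⌋ = 2; lat ⌊1.9685/1⌋ = 1.
Subsquare: lon ⌊0.8638/0.0833333⌋ = 10 → k; lat ⌊0.9685/0.0416667⌋ = 23 → x.

IE21kx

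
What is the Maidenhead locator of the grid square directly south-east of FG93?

GG02

Longitude square 9; +1 → 10, wraps to 0, carry into field.
Longitude field F = 5; +1 → 6 = G.
Latitude square 3; −1 → 2.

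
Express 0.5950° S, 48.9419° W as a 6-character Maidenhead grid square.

GI59mj

Offset from 180°W / 90°S: lon 131.0581°, lat 89.4050°.
Field: 131.0581/20 → 6 → G, 89.4050/10 → 8 → I; chars GI.
Square: 11.0581/2 → 5, 9.4050/1 → 9; chars 59.
Subsquare: 1.0581/0.0833333 → 12 → m, 0.4050/0.0416667 → 9 → j; chars mj.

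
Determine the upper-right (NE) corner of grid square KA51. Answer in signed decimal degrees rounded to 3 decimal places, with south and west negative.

-88.000, 32.000

Field K=10, A=0: +10·20° lon, +0·10° lat → SW at lon 20°, lat -90°.
Square 5, 1: +5·2° lon, +1·1° lat → SW at lon 30°, lat -89°.
Cell spans 2° lon × 1° lat. NE corner is SW corner plus one full cell.
latitude -88.000, longitude 32.000.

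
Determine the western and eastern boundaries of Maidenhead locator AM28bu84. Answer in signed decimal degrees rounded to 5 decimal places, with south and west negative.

-175.85000, -175.84167

Field A=0, M=12: +0·20° lon, +12·10° lat → SW at lon -180°, lat 30°.
Square 2, 8: +2·2° lon, +8·1° lat → SW at lon -176°, lat 38°.
Subsquare b=1, u=20: +1·0.0833333° lon, +20·0.0416667° lat → SW at lon -175.917°, lat 38.8333°.
Extended square 8, 4: +8·0.00833333° lon, +4·0.00416667° lat → SW at lon -175.85°, lat 38.85°.
Cell spans 0.00833333° lon × 0.00416667° lat.
west -175.85000, east -175.84167.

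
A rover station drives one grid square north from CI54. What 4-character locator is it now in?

Latitude square 4; +1 → 5.
The longitude characters are unchanged.

CI55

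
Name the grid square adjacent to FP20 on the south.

FO29

Latitude square 0; −1 → -1, wraps to 9, carry into field.
Latitude field P = 15; −1 → 14 = O.
The longitude characters are unchanged.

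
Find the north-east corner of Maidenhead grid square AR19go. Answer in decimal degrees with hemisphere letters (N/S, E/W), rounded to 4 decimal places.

89.6250° N, 177.4167° W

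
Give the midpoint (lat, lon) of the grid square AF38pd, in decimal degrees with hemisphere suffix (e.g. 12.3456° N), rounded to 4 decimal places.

31.8542° S, 172.7083° W

Field A=0, F=5: +0·20° lon, +5·10° lat → SW at lon -180°, lat -40°.
Square 3, 8: +3·2° lon, +8·1° lat → SW at lon -174°, lat -32°.
Subsquare p=15, d=3: +15·0.0833333° lon, +3·0.0416667° lat → SW at lon -172.75°, lat -31.875°.
Cell spans 0.0833333° lon × 0.0416667° lat. Centre is SW corner plus half of each.
latitude 31.8542° S, longitude 172.7083° W.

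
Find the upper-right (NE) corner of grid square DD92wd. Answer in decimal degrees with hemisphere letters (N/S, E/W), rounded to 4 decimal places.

Field D=3, D=3: +3·20° lon, +3·10° lat → SW at lon -120°, lat -60°.
Square 9, 2: +9·2° lon, +2·1° lat → SW at lon -102°, lat -58°.
Subsquare w=22, d=3: +22·0.0833333° lon, +3·0.0416667° lat → SW at lon -100.167°, lat -57.875°.
Cell spans 0.0833333° lon × 0.0416667° lat. NE corner is SW corner plus one full cell.
latitude 57.8333° S, longitude 100.0833° W.

57.8333° S, 100.0833° W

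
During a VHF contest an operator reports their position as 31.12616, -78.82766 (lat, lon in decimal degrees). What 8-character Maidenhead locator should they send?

Offset from 180°W / 90°S: lon 101.17234°, lat 121.12616°.
Field (20°×10°, letters A–R): 101.17234/20 → 5 → F, 121.12616/10 → 12 → M; chars FM.
Square (2°×1°, digits 0–9): 1.17234/2 → 0, 1.12616/1 → 1; chars 01.
Subsquare (5′×2.5′, letters a–x): 1.17234/0.0833333 → 14 → o, 0.12616/0.0416667 → 3 → d; chars od.
Extended square (30″×15″, digits 0–9): 0.00567/0.00833333 → 0, 0.00116/0.00416667 → 0; chars 00.

FM01od00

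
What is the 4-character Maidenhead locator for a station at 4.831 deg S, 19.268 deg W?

Shift to the Maidenhead origin (180°W, 90°S): lon 160.73, lat 85.17.
Field: 160.73/20 → 8 → I, 85.17/10 → 8 → I; chars II.
Square: 0.73/2 → 0, 5.17/1 → 5; chars 05.

II05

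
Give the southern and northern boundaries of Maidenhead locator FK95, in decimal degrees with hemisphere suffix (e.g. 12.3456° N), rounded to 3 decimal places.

Field F=5, K=10: +5·20° lon, +10·10° lat → SW at lon -80°, lat 10°.
Square 9, 5: +9·2° lon, +5·1° lat → SW at lon -62°, lat 15°.
Cell spans 2° lon × 1° lat.
south 15.000° N, north 16.000° N.

15.000° N, 16.000° N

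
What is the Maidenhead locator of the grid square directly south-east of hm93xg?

Longitude subsquare x = 23; +1 → 24, wraps to 0 = a, carry into square.
Longitude square 9; +1 → 10, wraps to 0, carry into field.
Longitude field H = 7; +1 → 8 = I.
Latitude subsquare g = 6; −1 → 5 = f.

IM03af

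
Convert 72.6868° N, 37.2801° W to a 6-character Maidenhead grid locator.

HQ12iq

Offset from 180°W / 90°S: lon 142.7199°, lat 162.6868°.
Field: lon ⌊142.7199/20⌋ = 7 → H; lat ⌊162.6868/10⌋ = 16 → Q.
Square: lon ⌊2.7199/2⌋ = 1; lat ⌊2.6868/1⌋ = 2.
Subsquare: lon ⌊0.7199/0.0833333⌋ = 8 → i; lat ⌊0.6868/0.0416667⌋ = 16 → q.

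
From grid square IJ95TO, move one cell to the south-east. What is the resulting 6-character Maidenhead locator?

Longitude subsquare t = 19; +1 → 20 = u.
Latitude subsquare o = 14; −1 → 13 = n.

IJ95un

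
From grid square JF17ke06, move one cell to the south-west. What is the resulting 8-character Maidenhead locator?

Longitude extended square 0; −1 → -1, wraps to 9, carry into subsquare.
Longitude subsquare k = 10; −1 → 9 = j.
Latitude extended square 6; −1 → 5.

JF17je95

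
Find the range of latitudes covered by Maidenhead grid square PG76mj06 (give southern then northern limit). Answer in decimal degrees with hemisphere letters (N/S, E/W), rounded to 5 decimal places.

23.60000° S, 23.59583° S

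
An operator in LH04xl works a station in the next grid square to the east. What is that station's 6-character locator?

Longitude subsquare x = 23; +1 → 24, wraps to 0 = a, carry into square.
Longitude square 0; +1 → 1.
The latitude characters are unchanged.

LH14al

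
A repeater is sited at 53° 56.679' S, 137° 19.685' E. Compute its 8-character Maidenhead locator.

PD86pb93

Offset from 180°W / 90°S: lon 317.32808°, lat 36.05535°.
Field (20°×10°, letters A–R): lon ⌊317.32808/20⌋ = 15 → P; lat ⌊36.05535/10⌋ = 3 → D.
Square (2°×1°, digits 0–9): lon ⌊17.32808/2⌋ = 8; lat ⌊6.05535/1⌋ = 6.
Subsquare (5′×2.5′, letters a–x): lon ⌊1.32808/0.0833333⌋ = 15 → p; lat ⌊0.05535/0.0416667⌋ = 1 → b.
Extended square (30″×15″, digits 0–9): lon ⌊0.07808/0.00833333⌋ = 9; lat ⌊0.01368/0.00416667⌋ = 3.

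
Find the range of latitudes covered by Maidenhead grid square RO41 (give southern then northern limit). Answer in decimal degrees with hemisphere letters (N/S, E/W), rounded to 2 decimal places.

51.00° N, 52.00° N

Field R=17, O=14: +17·20° lon, +14·10° lat → SW at lon 160°, lat 50°.
Square 4, 1: +4·2° lon, +1·1° lat → SW at lon 168°, lat 51°.
Cell spans 2° lon × 1° lat.
south 51.00° N, north 52.00° N.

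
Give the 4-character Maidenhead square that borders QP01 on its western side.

Longitude square 0; −1 → -1, wraps to 9, carry into field.
Longitude field Q = 16; −1 → 15 = P.
The latitude characters are unchanged.

PP91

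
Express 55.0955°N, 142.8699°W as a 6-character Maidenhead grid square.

BO85nc

Add 180° to longitude and 90° to latitude: 37.1301, 145.0955.
Field: 37.1301/20 → 1 → B, 145.0955/10 → 14 → O; chars BO.
Square: 17.1301/2 → 8, 5.0955/1 → 5; chars 85.
Subsquare: 1.1301/0.0833333 → 13 → n, 0.0955/0.0416667 → 2 → c; chars nc.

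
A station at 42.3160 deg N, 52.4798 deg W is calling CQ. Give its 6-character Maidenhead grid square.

Add 180° to longitude and 90° to latitude: 127.5202, 132.3160.
Field: lon ⌊127.5202/20⌋ = 6 → G; lat ⌊132.3160/10⌋ = 13 → N.
Square: lon ⌊7.5202/2⌋ = 3; lat ⌊2.3160/1⌋ = 2.
Subsquare: lon ⌊1.5202/0.0833333⌋ = 18 → s; lat ⌊0.3160/0.0416667⌋ = 7 → h.

GN32sh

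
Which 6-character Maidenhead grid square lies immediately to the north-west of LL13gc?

LL13fd

Longitude subsquare g = 6; −1 → 5 = f.
Latitude subsquare c = 2; +1 → 3 = d.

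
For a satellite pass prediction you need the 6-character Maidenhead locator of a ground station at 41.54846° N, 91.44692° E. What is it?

NN51rn

Add 180° to longitude and 90° to latitude: 271.4469, 131.5485.
Field: lon ⌊271.4469/20⌋ = 13 → N; lat ⌊131.5485/10⌋ = 13 → N.
Square: lon ⌊11.4469/2⌋ = 5; lat ⌊1.5485/1⌋ = 1.
Subsquare: lon ⌊1.4469/0.0833333⌋ = 17 → r; lat ⌊0.5485/0.0416667⌋ = 13 → n.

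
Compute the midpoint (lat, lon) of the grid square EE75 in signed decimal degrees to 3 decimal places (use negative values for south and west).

-44.500, -85.000

Field E=4, E=4: +4·20° lon, +4·10° lat → SW at lon -100°, lat -50°.
Square 7, 5: +7·2° lon, +5·1° lat → SW at lon -86°, lat -45°.
Cell spans 2° lon × 1° lat. Centre is SW corner plus half of each.
latitude -44.500, longitude -85.000.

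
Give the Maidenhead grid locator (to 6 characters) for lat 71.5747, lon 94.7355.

NQ71in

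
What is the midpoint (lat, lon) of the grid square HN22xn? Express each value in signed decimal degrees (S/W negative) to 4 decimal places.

42.5625, -34.0417

Field H=7, N=13: +7·20° lon, +13·10° lat → SW at lon -40°, lat 40°.
Square 2, 2: +2·2° lon, +2·1° lat → SW at lon -36°, lat 42°.
Subsquare x=23, n=13: +23·0.0833333° lon, +13·0.0416667° lat → SW at lon -34.0833°, lat 42.5417°.
Cell spans 0.0833333° lon × 0.0416667° lat. Centre is SW corner plus half of each.
latitude 42.5625, longitude -34.0417.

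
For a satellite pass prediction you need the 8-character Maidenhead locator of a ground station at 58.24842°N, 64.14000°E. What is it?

MO28bf69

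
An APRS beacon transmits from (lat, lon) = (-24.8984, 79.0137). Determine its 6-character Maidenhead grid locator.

Offset from 180°W / 90°S: lon 259.0137°, lat 65.1016°.
Field (20°×10°, letters A–R): 259.0137/20 → 12 → M, 65.1016/10 → 6 → G; chars MG.
Square (2°×1°, digits 0–9): 19.0137/2 → 9, 5.1016/1 → 5; chars 95.
Subsquare (5′×2.5′, letters a–x): 1.0137/0.0833333 → 12 → m, 0.1016/0.0416667 → 2 → c; chars mc.

MG95mc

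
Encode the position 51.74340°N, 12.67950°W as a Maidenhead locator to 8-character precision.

Offset from 180°W / 90°S: lon 167.32050°, lat 141.74340°.
Field: 167.32050/20 → 8 → I, 141.74340/10 → 14 → O; chars IO.
Square: 7.32050/2 → 3, 1.74340/1 → 1; chars 31.
Subsquare: 1.32050/0.0833333 → 15 → p, 0.74340/0.0416667 → 17 → r; chars pr.
Extended square: 0.07050/0.00833333 → 8, 0.03507/0.00416667 → 8; chars 88.

IO31pr88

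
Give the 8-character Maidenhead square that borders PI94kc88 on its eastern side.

Longitude extended square 8; +1 → 9.
The latitude characters are unchanged.

PI94kc98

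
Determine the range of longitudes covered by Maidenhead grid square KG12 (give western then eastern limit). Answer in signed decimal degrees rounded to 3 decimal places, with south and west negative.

22.000, 24.000

Field K=10, G=6: +10·20° lon, +6·10° lat → SW at lon 20°, lat -30°.
Square 1, 2: +1·2° lon, +2·1° lat → SW at lon 22°, lat -28°.
Cell spans 2° lon × 1° lat.
west 22.000, east 24.000.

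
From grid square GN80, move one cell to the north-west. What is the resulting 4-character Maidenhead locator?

GN71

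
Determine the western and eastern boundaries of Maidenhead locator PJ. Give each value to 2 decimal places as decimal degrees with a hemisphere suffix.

120.00° E, 140.00° E

Field P=15, J=9: +15·20° lon, +9·10° lat → SW at lon 120°, lat 0°.
Cell spans 20° lon × 10° lat.
west 120.00° E, east 140.00° E.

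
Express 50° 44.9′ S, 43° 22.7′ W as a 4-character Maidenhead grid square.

GD89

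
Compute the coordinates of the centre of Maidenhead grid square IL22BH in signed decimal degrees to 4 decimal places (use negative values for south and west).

22.3125, -15.8750

Field I=8, L=11: +8·20° lon, +11·10° lat → SW at lon -20°, lat 20°.
Square 2, 2: +2·2° lon, +2·1° lat → SW at lon -16°, lat 22°.
Subsquare b=1, h=7: +1·0.0833333° lon, +7·0.0416667° lat → SW at lon -15.9167°, lat 22.2917°.
Cell spans 0.0833333° lon × 0.0416667° lat. Centre is SW corner plus half of each.
latitude 22.3125, longitude -15.8750.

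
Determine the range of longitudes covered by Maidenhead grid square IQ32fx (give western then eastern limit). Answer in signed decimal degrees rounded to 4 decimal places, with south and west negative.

-13.5833, -13.5000

Field I=8, Q=16: +8·20° lon, +16·10° lat → SW at lon -20°, lat 70°.
Square 3, 2: +3·2° lon, +2·1° lat → SW at lon -14°, lat 72°.
Subsquare f=5, x=23: +5·0.0833333° lon, +23·0.0416667° lat → SW at lon -13.5833°, lat 72.9583°.
Cell spans 0.0833333° lon × 0.0416667° lat.
west -13.5833, east -13.5000.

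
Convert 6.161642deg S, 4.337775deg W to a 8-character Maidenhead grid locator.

II73tu91

Add 180° to longitude and 90° to latitude: 175.66223, 83.83836.
Field (20°×10°, letters A–R): 175.66223/20 → 8 → I, 83.83836/10 → 8 → I; chars II.
Square (2°×1°, digits 0–9): 15.66223/2 → 7, 3.83836/1 → 3; chars 73.
Subsquare (5′×2.5′, letters a–x): 1.66223/0.0833333 → 19 → t, 0.83836/0.0416667 → 20 → u; chars tu.
Extended square (30″×15″, digits 0–9): 0.07889/0.00833333 → 9, 0.00502/0.00416667 → 1; chars 91.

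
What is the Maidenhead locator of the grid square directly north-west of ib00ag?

Longitude subsquare a = 0; −1 → -1, wraps to 23 = x, carry into square.
Longitude square 0; −1 → -1, wraps to 9, carry into field.
Longitude field I = 8; −1 → 7 = H.
Latitude subsquare g = 6; +1 → 7 = h.

HB90xh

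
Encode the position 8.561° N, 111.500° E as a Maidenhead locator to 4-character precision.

OJ58

Shift to the Maidenhead origin (180°W, 90°S): lon 291.50, lat 98.56.
Field: lon ⌊291.50/20⌋ = 14 → O; lat ⌊98.56/10⌋ = 9 → J.
Square: lon ⌊11.50/2⌋ = 5; lat ⌊8.56/1⌋ = 8.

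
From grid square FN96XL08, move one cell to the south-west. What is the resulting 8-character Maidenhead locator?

Longitude extended square 0; −1 → -1, wraps to 9, carry into subsquare.
Longitude subsquare x = 23; −1 → 22 = w.
Latitude extended square 8; −1 → 7.

FN96wl97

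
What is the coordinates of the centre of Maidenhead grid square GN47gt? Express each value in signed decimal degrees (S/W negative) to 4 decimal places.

47.8125, -51.4583

Field G=6, N=13: +6·20° lon, +13·10° lat → SW at lon -60°, lat 40°.
Square 4, 7: +4·2° lon, +7·1° lat → SW at lon -52°, lat 47°.
Subsquare g=6, t=19: +6·0.0833333° lon, +19·0.0416667° lat → SW at lon -51.5°, lat 47.7917°.
Cell spans 0.0833333° lon × 0.0416667° lat. Centre is SW corner plus half of each.
latitude 47.8125, longitude -51.4583.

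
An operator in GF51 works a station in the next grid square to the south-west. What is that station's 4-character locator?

GF40

Longitude square 5; −1 → 4.
Latitude square 1; −1 → 0.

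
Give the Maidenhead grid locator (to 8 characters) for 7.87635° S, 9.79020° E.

JI42vc49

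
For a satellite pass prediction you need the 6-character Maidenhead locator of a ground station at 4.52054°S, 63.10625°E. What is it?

MI15nl

Shift to the Maidenhead origin (180°W, 90°S): lon 243.1062, lat 85.4795.
Field (20°×10°, letters A–R): 243.1062/20 → 12 → M, 85.4795/10 → 8 → I; chars MI.
Square (2°×1°, digits 0–9): 3.1062/2 → 1, 5.4795/1 → 5; chars 15.
Subsquare (5′×2.5′, letters a–x): 1.1062/0.0833333 → 13 → n, 0.4795/0.0416667 → 11 → l; chars nl.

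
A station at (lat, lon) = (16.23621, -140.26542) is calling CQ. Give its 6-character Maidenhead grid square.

Offset from 180°W / 90°S: lon 39.7346°, lat 106.2362°.
Field: lon ⌊39.7346/20⌋ = 1 → B; lat ⌊106.2362/10⌋ = 10 → K.
Square: lon ⌊19.7346/2⌋ = 9; lat ⌊6.2362/1⌋ = 6.
Subsquare: lon ⌊1.7346/0.0833333⌋ = 20 → u; lat ⌊0.2362/0.0416667⌋ = 5 → f.

BK96uf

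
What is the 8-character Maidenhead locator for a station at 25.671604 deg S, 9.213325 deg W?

IG54jh48

Shift to the Maidenhead origin (180°W, 90°S): lon 170.78668, lat 64.32840.
Field: lon ⌊170.78668/20⌋ = 8 → I; lat ⌊64.32840/10⌋ = 6 → G.
Square: lon ⌊10.78668/2⌋ = 5; lat ⌊4.32840/1⌋ = 4.
Subsquare: lon ⌊0.78668/0.0833333⌋ = 9 → j; lat ⌊0.32840/0.0416667⌋ = 7 → h.
Extended square: lon ⌊0.03668/0.00833333⌋ = 4; lat ⌊0.03673/0.00416667⌋ = 8.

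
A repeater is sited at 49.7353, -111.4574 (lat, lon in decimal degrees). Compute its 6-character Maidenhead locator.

Shift to the Maidenhead origin (180°W, 90°S): lon 68.5426, lat 139.7353.
Field: lon ⌊68.5426/20⌋ = 3 → D; lat ⌊139.7353/10⌋ = 13 → N.
Square: lon ⌊8.5426/2⌋ = 4; lat ⌊9.7353/1⌋ = 9.
Subsquare: lon ⌊0.5426/0.0833333⌋ = 6 → g; lat ⌊0.7353/0.0416667⌋ = 17 → r.

DN49gr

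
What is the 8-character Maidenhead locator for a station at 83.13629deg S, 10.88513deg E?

Add 180° to longitude and 90° to latitude: 190.88513, 6.86371.
Field: lon ⌊190.88513/20⌋ = 9 → J; lat ⌊6.86371/10⌋ = 0 → A.
Square: lon ⌊10.88513/2⌋ = 5; lat ⌊6.86371/1⌋ = 6.
Subsquare: lon ⌊0.88513/0.0833333⌋ = 10 → k; lat ⌊0.86371/0.0416667⌋ = 20 → u.
Extended square: lon ⌊0.05180/0.00833333⌋ = 6; lat ⌊0.03038/0.00416667⌋ = 7.

JA56ku67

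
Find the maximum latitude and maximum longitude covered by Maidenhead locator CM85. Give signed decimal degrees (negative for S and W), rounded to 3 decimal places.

36.000, -122.000

Field C=2, M=12: +2·20° lon, +12·10° lat → SW at lon -140°, lat 30°.
Square 8, 5: +8·2° lon, +5·1° lat → SW at lon -124°, lat 35°.
Cell spans 2° lon × 1° lat. NE corner is SW corner plus one full cell.
latitude 36.000, longitude -122.000.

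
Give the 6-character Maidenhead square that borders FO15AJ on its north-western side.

Longitude subsquare a = 0; −1 → -1, wraps to 23 = x, carry into square.
Longitude square 1; −1 → 0.
Latitude subsquare j = 9; +1 → 10 = k.

FO05xk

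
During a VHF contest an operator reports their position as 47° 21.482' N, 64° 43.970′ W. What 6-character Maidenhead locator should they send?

Shift to the Maidenhead origin (180°W, 90°S): lon 115.2672, lat 137.3580.
Field (20°×10°, letters A–R): 115.2672/20 → 5 → F, 137.3580/10 → 13 → N; chars FN.
Square (2°×1°, digits 0–9): 15.2672/2 → 7, 7.3580/1 → 7; chars 77.
Subsquare (5′×2.5′, letters a–x): 1.2672/0.0833333 → 15 → p, 0.3580/0.0416667 → 8 → i; chars pi.

FN77pi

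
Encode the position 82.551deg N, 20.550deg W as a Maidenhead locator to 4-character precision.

HR92

Offset from 180°W / 90°S: lon 159.45°, lat 172.55°.
Field (20°×10°, letters A–R): lon ⌊159.45/20⌋ = 7 → H; lat ⌊172.55/10⌋ = 17 → R.
Square (2°×1°, digits 0–9): lon ⌊19.45/2⌋ = 9; lat ⌊2.55/1⌋ = 2.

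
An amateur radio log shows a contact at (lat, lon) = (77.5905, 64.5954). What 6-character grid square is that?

Shift to the Maidenhead origin (180°W, 90°S): lon 244.5954, lat 167.5905.
Field (20°×10°, letters A–R): lon ⌊244.5954/20⌋ = 12 → M; lat ⌊167.5905/10⌋ = 16 → Q.
Square (2°×1°, digits 0–9): lon ⌊4.5954/2⌋ = 2; lat ⌊7.5905/1⌋ = 7.
Subsquare (5′×2.5′, letters a–x): lon ⌊0.5954/0.0833333⌋ = 7 → h; lat ⌊0.5905/0.0416667⌋ = 14 → o.

MQ27ho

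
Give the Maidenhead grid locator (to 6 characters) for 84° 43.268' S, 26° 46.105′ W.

Shift to the Maidenhead origin (180°W, 90°S): lon 153.2316, lat 5.2789.
Field (20°×10°, letters A–R): 153.2316/20 → 7 → H, 5.2789/10 → 0 → A; chars HA.
Square (2°×1°, digits 0–9): 13.2316/2 → 6, 5.2789/1 → 5; chars 65.
Subsquare (5′×2.5′, letters a–x): 1.2316/0.0833333 → 14 → o, 0.2789/0.0416667 → 6 → g; chars og.

HA65og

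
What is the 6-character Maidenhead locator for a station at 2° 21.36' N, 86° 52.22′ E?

Shift to the Maidenhead origin (180°W, 90°S): lon 266.8703, lat 92.3560.
Field: 266.8703/20 → 13 → N, 92.3560/10 → 9 → J; chars NJ.
Square: 6.8703/2 → 3, 2.3560/1 → 2; chars 32.
Subsquare: 0.8703/0.0833333 → 10 → k, 0.3560/0.0416667 → 8 → i; chars ki.

NJ32ki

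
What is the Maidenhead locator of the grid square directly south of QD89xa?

QD88xx

Latitude subsquare a = 0; −1 → -1, wraps to 23 = x, carry into square.
Latitude square 9; −1 → 8.
The longitude characters are unchanged.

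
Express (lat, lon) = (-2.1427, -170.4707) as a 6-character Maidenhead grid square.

AI47su

Add 180° to longitude and 90° to latitude: 9.5293, 87.8573.
Field: 9.5293/20 → 0 → A, 87.8573/10 → 8 → I; chars AI.
Square: 9.5293/2 → 4, 7.8573/1 → 7; chars 47.
Subsquare: 1.5293/0.0833333 → 18 → s, 0.8573/0.0416667 → 20 → u; chars su.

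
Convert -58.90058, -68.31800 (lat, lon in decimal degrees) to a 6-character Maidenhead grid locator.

FD51uc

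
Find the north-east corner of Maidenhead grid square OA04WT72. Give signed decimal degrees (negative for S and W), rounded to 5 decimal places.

-85.19583, 101.90000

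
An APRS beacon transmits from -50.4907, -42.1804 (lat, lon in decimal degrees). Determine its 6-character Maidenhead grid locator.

GD89vm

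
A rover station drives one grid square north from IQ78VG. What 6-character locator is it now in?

IQ78vh

Latitude subsquare g = 6; +1 → 7 = h.
The longitude characters are unchanged.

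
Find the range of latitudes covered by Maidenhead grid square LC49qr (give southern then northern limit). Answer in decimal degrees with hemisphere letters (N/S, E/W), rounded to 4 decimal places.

60.2917° S, 60.2500° S

Field L=11, C=2: +11·20° lon, +2·10° lat → SW at lon 40°, lat -70°.
Square 4, 9: +4·2° lon, +9·1° lat → SW at lon 48°, lat -61°.
Subsquare q=16, r=17: +16·0.0833333° lon, +17·0.0416667° lat → SW at lon 49.3333°, lat -60.2917°.
Cell spans 0.0833333° lon × 0.0416667° lat.
south 60.2917° S, north 60.2500° S.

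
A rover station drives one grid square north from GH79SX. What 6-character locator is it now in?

GI70sa

Latitude subsquare x = 23; +1 → 24, wraps to 0 = a, carry into square.
Latitude square 9; +1 → 10, wraps to 0, carry into field.
Latitude field H = 7; +1 → 8 = I.
The longitude characters are unchanged.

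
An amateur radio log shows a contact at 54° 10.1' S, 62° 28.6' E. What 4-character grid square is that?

Offset from 180°W / 90°S: lon 242.48°, lat 35.83°.
Field: 242.48/20 → 12 → M, 35.83/10 → 3 → D; chars MD.
Square: 2.48/2 → 1, 5.83/1 → 5; chars 15.

MD15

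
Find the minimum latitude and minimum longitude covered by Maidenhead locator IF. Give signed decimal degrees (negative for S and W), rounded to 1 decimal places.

-40.0, -20.0

Field I=8, F=5: +8·20° lon, +5·10° lat → SW at lon -20°, lat -40°.
latitude -40.0, longitude -20.0.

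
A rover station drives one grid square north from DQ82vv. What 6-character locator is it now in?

DQ82vw

Latitude subsquare v = 21; +1 → 22 = w.
The longitude characters are unchanged.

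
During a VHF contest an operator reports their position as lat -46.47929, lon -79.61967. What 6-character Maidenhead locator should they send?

FE03em

Add 180° to longitude and 90° to latitude: 100.3803, 43.5207.
Field: 100.3803/20 → 5 → F, 43.5207/10 → 4 → E; chars FE.
Square: 0.3803/2 → 0, 3.5207/1 → 3; chars 03.
Subsquare: 0.3803/0.0833333 → 4 → e, 0.5207/0.0416667 → 12 → m; chars em.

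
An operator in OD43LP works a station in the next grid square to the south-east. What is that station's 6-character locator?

OD43mo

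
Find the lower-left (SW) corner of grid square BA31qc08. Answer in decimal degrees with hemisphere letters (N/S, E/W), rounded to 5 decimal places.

Field B=1, A=0: +1·20° lon, +0·10° lat → SW at lon -160°, lat -90°.
Square 3, 1: +3·2° lon, +1·1° lat → SW at lon -154°, lat -89°.
Subsquare q=16, c=2: +16·0.0833333° lon, +2·0.0416667° lat → SW at lon -152.667°, lat -88.9167°.
Extended square 0, 8: +0·0.00833333° lon, +8·0.00416667° lat → SW at lon -152.667°, lat -88.8833°.
latitude 88.88333° S, longitude 152.66667° W.

88.88333° S, 152.66667° W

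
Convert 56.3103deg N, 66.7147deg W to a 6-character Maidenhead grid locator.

FO66ph

Shift to the Maidenhead origin (180°W, 90°S): lon 113.2853, lat 146.3103.
Field: lon ⌊113.2853/20⌋ = 5 → F; lat ⌊146.3103/10⌋ = 14 → O.
Square: lon ⌊13.2853/2⌋ = 6; lat ⌊6.3103/1⌋ = 6.
Subsquare: lon ⌊1.2853/0.0833333⌋ = 15 → p; lat ⌊0.3103/0.0416667⌋ = 7 → h.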